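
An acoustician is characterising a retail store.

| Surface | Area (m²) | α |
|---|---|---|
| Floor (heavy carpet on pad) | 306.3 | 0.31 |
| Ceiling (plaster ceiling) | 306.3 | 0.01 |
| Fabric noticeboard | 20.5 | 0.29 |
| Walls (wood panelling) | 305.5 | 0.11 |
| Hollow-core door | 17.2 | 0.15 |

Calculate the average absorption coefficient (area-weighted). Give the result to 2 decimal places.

S = Σ Sᵢ = 306.3 + 306.3 + 20.5 + 305.5 + 17.2 = 955.8 m².
Σ(Sᵢαᵢ) = 306.3·0.31 + 306.3·0.01 + 20.5·0.29 + 305.5·0.11 + 17.2·0.15 = 140.146.
ᾱ = A/S = 0.15.

0.15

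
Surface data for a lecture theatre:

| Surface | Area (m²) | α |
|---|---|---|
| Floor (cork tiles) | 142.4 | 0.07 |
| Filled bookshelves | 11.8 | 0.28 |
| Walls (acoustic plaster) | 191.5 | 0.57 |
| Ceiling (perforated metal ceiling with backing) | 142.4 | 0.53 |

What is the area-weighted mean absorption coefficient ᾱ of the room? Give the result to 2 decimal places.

0.41

S = Σ Sᵢ = 142.4 + 11.8 + 191.5 + 142.4 = 488.1 m².
Weighted sum Σ Sα = 197.899.
ᾱ = A/S = 0.41.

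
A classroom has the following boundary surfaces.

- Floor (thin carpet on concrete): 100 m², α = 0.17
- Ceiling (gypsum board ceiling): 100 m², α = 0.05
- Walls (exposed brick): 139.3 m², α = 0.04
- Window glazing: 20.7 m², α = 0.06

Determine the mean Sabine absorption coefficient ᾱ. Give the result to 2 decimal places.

S = Σ Sᵢ = 100 + 100 + 139.3 + 20.7 = 360.0 m².
Weighted sum Σ Sα = 28.814.
ᾱ = A/S = 0.08.

0.08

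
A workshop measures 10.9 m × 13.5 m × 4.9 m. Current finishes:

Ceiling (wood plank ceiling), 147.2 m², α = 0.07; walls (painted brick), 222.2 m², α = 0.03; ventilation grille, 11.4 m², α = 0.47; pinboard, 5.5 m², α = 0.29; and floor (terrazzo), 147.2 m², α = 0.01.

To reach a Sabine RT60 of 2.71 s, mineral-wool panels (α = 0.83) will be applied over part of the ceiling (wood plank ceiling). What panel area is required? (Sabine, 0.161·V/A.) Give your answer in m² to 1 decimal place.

22.9

Equivalent absorption area: A₁ = 147.2*0.07 + 222.2*0.03 + 11.4*0.47 + 5.5*0.29 + 147.2*0.01 = 25.395 m².
V = 721.035 m³. Target absorption A₂ = 0.161 × 721.035 / 2.71 = 42.836 sabins.
ΔA needed = 42.836 − 25.395 = 17.441 sabins.
Net gain per m²: Δα = 0.83 − 0.07 = 0.76.
Panel area = 17.441 / 0.76 = 22.9 m².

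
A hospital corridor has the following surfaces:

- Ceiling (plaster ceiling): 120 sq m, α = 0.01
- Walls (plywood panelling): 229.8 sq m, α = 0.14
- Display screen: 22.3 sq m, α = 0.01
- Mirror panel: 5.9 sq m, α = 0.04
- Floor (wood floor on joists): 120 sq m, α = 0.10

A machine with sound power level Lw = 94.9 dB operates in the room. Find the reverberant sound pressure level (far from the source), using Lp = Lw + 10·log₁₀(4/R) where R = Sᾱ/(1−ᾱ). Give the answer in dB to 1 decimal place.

83.9 dB

A = 45.831 sabins; S = 498.0 sq m.
ᾱ = 0.0920, so room constant R = A/(1−ᾱ) = 50.475 sq m.
Lp = Lw + 10 log₁₀(4/R) = 94.9 -11.01 = 83.9 dB.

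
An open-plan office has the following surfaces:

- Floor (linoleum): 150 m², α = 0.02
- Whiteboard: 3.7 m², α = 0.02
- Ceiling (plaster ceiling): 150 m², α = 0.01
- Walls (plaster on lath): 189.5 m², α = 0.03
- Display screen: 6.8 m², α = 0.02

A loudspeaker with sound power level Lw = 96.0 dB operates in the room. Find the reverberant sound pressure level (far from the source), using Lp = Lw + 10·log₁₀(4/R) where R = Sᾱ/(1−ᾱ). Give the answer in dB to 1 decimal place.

A = 10.395 sabins; S = 500.0 m².
ᾱ = 10.395/500.0 = 0.0208; R = Sᾱ/(1−ᾱ) = 10.395/(1−0.0208) = 10.616 m².
Lp = Lw + 10 log₁₀(4/R) = 96.0 -4.24 = 91.8 dB.

91.8 dB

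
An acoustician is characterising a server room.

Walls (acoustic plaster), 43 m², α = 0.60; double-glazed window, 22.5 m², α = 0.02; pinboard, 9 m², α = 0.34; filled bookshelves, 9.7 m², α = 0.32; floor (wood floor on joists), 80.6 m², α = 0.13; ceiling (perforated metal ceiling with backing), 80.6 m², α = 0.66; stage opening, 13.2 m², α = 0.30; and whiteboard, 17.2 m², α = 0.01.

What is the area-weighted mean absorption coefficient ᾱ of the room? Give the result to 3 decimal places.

Total surface area S = 275.8 m².
Σ(Sᵢαᵢ) = 43*0.60 + 22.5*0.02 + 9*0.34 + 9.7*0.32 + 80.6*0.13 + 80.6*0.66 + 13.2*0.30 + 17.2*0.01 = 100.220.
ᾱ = A/S = 0.363.

0.363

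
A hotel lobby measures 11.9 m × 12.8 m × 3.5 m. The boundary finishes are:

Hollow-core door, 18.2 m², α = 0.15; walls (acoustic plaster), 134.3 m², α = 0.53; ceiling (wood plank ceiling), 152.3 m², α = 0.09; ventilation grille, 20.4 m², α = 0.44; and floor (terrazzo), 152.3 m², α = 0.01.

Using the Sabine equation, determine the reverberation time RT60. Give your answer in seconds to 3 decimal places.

0.875 s

Equivalent absorption area: A = 18.2·0.15 + 134.3·0.53 + 152.3·0.09 + 20.4·0.44 + 152.3·0.01 = 98.115 m².
Volume V = 11.9 × 12.8 × 3.5 = 533.12 m³.
Sabine: RT60 = 0.161 × 533.12 / 98.115 = 0.875 s.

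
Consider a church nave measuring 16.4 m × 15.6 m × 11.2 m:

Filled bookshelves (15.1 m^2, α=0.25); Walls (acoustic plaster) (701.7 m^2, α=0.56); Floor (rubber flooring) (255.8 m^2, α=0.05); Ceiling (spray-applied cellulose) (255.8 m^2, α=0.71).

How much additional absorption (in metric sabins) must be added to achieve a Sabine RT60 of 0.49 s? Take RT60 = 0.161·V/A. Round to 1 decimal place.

350.4 sabins

Equivalent absorption area: A₁ = 15.1×0.25 + 701.7×0.56 + 255.8×0.05 + 255.8×0.71 = 591.135 m^2.
Target A₂ = 0.161·2865.408/0.49 = 941.491 sabins (V = 2865.408 m³).
Additional absorption ΔA = 941.491 − 591.135 = 350.4 sabins.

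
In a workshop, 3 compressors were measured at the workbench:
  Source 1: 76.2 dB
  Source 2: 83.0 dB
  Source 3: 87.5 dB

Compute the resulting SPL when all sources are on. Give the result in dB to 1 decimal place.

Σ 10^(Lᵢ/10) = 8.036e+08.
Combined level = 10 log₁₀(8.036e+08) = 89.1 dB.

89.1 dB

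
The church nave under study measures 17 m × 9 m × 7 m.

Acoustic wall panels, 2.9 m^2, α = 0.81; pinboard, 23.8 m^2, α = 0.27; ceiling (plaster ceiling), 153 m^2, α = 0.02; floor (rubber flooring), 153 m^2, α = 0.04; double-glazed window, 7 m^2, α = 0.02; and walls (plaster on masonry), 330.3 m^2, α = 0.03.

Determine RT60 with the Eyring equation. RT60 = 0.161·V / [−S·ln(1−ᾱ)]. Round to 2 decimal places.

S = Σ Sᵢ = 670.0 m^2.
Absorption A = 2.9·0.81 + 23.8·0.27 + 153·0.02 + 153·0.04 + 7·0.02 + 330.3·0.03 = 28.004 sabins.
Mean coefficient ᾱ = A/S = 0.0418.
−S·ln(1−ᾱ) = −670.0 × ln(1 − 0.0418) = 28.608.
V = 17 × 9 × 7 = 1071 m³.
T = 0.161·V/[−S·ln(1−ᾱ)] = 0.161·1071/28.608 = 6.03 s.

6.03 s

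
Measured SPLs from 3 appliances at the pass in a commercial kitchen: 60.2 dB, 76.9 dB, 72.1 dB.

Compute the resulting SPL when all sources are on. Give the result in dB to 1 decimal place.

78.2 dB

Σ 10^(Lᵢ/10) = 6.624e+07.
Combined level = 10 log₁₀(6.624e+07) = 78.2 dB.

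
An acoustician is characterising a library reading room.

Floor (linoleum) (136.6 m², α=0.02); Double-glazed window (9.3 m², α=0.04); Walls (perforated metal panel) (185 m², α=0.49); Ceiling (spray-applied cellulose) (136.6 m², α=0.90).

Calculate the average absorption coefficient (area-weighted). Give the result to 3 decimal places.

0.464

S = Σ Sᵢ = 136.6 + 9.3 + 185 + 136.6 = 467.5 m².
Σ(Sᵢαᵢ) = 136.6*0.02 + 9.3*0.04 + 185*0.49 + 136.6*0.90 = 216.694.
ᾱ = 216.694 / 467.5 = 0.464.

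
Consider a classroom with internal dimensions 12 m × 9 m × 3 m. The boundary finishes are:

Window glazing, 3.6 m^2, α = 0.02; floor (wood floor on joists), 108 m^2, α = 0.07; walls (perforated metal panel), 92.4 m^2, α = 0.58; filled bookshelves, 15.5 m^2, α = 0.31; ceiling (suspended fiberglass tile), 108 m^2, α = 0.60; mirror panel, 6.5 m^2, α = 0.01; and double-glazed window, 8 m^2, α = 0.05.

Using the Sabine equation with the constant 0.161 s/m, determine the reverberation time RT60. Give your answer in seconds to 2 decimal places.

0.40 seconds

Total absorption A = 3.6·0.02 + 108·0.07 + 92.4·0.58 + 15.5·0.31 + 108·0.60 + 6.5·0.01 + 8·0.05
  = 0.072 + 7.560 + 53.592 + 4.805 + 64.800 + 0.065 + 0.400 = 131.294 m^2 sabins.
Volume V = 12 × 9 × 3 = 324 m³.
RT60 = 0.161 · V / A = 0.161 × 324 / 131.294 = 0.40 s.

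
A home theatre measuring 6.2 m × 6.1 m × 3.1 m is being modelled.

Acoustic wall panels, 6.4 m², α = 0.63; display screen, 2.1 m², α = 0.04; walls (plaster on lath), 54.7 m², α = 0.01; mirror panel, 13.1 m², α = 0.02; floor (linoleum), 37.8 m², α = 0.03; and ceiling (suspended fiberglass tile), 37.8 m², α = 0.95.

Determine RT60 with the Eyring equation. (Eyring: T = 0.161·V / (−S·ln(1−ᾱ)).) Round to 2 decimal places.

Total surface area S = 6.4 + 2.1 + 54.7 + 13.1 + 37.8 + 37.8 = 151.9 m².
Absorption A = 6.4·0.63 + 2.1·0.04 + 54.7·0.01 + 13.1·0.02 + 37.8·0.03 + 37.8·0.95 = 41.969 sabins.
Mean coefficient ᾱ = A/S = 0.2763.
Eyring denominator: −S ln(1−ᾱ) = 49.121.
V = 6.2 × 6.1 × 3.1 = 117.242 m³.
T = 0.161·V/[−S·ln(1−ᾱ)] = 0.161·117.242/49.121 = 0.38 s.

0.38 seconds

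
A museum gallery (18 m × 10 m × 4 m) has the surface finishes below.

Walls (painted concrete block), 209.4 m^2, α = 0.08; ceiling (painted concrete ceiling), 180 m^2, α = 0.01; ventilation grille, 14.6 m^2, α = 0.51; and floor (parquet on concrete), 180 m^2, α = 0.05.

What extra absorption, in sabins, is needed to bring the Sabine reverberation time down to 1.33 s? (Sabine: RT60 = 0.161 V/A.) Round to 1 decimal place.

52.2 sabins

Summing Sᵢαᵢ: 16.752 + 1.800 + 7.446 + 9.000 → A₁ = 34.998 sabins.
V = 720 m³. Required absorption A₂ = 0.161 × 720 / 1.33 = 87.158 sabins.
Additional absorption ΔA = 87.158 − 34.998 = 52.2 sabins.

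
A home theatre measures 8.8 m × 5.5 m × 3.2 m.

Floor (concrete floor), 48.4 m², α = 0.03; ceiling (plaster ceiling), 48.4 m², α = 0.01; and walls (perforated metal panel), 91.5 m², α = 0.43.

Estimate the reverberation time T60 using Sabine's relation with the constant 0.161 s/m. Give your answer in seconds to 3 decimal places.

0.604 sec

Total absorption A = 48.4·0.03 + 48.4·0.01 + 91.5·0.43
  = 1.452 + 0.484 + 39.345 = 41.281 m² sabins.
Room volume: 154.88 m³.
RT60 = 0.161 · V / A = 0.161 × 154.88 / 41.281 = 0.604 s.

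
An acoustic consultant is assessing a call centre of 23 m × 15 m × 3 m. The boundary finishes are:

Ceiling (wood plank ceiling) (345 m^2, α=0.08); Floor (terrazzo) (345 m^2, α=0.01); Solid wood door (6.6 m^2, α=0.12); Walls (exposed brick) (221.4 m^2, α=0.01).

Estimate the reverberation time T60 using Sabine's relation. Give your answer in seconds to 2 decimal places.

Equivalent absorption area: A = 345·0.08 + 345·0.01 + 6.6·0.12 + 221.4·0.01 = 34.056 m^2.
Volume V = 23 × 15 × 3 = 1035 m³.
RT60 = 0.161 · V / A = 0.161 × 1035 / 34.056 = 4.89 s.

4.89 s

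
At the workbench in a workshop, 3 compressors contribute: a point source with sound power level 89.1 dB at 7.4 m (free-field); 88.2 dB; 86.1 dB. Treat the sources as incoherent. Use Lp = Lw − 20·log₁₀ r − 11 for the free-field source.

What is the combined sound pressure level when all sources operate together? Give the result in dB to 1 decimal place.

90.3 dB

Source at 7.4 m: Lp = 89.1 − 20·log₁₀(7.4) − 11 = 60.7 dB.
Converting to relative power and adding: 10^(60.7/10) + 10^(88.2/10) + 10^(86.1/10) = 1.069e+09.
L_total = 10·log₁₀(1.069e+09) = 90.3 dB.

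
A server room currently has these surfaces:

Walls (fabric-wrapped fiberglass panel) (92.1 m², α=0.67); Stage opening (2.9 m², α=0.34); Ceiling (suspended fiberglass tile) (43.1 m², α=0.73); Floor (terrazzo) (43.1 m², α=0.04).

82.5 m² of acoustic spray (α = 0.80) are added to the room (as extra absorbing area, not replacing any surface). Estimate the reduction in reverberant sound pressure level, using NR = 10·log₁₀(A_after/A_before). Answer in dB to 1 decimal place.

Equivalent absorption area: A_before = 92.1×0.67 + 2.9×0.34 + 43.1×0.73 + 43.1×0.04 = 95.880 m².
Treatment contributes 82.5·0.80 = 66.000 sabins.
A_after = 95.880 + 66.000 = 161.880 sabins.
NR = 10·log₁₀(161.880/95.880) = 2.3 dB.

2.3 dB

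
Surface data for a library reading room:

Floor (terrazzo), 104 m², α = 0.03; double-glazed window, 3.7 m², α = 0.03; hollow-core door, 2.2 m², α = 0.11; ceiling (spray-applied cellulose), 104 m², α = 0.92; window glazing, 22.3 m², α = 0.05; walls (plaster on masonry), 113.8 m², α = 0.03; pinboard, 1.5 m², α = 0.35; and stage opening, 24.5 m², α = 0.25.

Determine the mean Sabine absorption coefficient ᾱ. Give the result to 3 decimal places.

0.293

S = Σ Sᵢ = 104 + 3.7 + 2.2 + 104 + 22.3 + 113.8 + 1.5 + 24.5 = 376.0 m².
Σ(Sᵢαᵢ) = 104·0.03 + 3.7·0.03 + 2.2·0.11 + 104·0.92 + 22.3·0.05 + 113.8·0.03 + 1.5·0.35 + 24.5·0.25 = 110.332.
ᾱ = A/S = 0.293.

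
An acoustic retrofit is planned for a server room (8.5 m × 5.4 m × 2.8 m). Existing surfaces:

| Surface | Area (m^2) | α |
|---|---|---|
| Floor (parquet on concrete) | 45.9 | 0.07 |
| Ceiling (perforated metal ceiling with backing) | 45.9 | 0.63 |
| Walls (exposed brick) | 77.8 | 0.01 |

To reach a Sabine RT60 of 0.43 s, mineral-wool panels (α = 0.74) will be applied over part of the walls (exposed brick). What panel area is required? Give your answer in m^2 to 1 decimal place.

Equivalent absorption area: A₁ = 45.9*0.07 + 45.9*0.63 + 77.8*0.01 = 32.908 m^2.
V = 128.52 m³. Target absorption A₂ = 0.161 × 128.52 / 0.43 = 48.120 sabins.
ΔA needed = 48.120 − 32.908 = 15.212 sabins.
Net gain per m^2: Δα = 0.74 − 0.01 = 0.73.
Area = ΔA/Δα = 15.212/0.73 = 20.8 m^2.

20.8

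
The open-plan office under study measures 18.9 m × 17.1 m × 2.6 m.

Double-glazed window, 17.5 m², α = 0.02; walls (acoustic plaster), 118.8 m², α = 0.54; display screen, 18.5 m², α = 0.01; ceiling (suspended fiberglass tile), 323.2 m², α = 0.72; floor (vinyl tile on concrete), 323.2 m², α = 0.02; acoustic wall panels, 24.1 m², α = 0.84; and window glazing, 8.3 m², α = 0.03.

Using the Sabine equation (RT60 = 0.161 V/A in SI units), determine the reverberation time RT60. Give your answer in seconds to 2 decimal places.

Equivalent absorption area: A = 17.5*0.02 + 118.8*0.54 + 18.5*0.01 + 323.2*0.72 + 323.2*0.02 + 24.1*0.84 + 8.3*0.03 = 324.348 m².
V = 18.9·17.1·2.6 = 840.294 m³.
RT60 = 0.161 · V / A = 0.161 × 840.294 / 324.348 = 0.42 s.

0.42 sec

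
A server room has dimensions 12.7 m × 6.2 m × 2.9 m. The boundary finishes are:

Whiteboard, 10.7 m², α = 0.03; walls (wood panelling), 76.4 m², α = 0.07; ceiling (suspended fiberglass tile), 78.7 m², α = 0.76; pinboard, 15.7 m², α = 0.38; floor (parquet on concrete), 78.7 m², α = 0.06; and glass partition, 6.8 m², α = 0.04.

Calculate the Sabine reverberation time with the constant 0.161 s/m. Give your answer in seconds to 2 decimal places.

Summing Sᵢαᵢ: 0.321 + 5.348 + 59.812 + 5.966 + 4.722 + 0.272 → A = 76.441 sabins.
V = 12.7·6.2·2.9 = 228.346 m³.
Sabine: RT60 = 0.161 × 228.346 / 76.441 = 0.48 s.

0.48 sec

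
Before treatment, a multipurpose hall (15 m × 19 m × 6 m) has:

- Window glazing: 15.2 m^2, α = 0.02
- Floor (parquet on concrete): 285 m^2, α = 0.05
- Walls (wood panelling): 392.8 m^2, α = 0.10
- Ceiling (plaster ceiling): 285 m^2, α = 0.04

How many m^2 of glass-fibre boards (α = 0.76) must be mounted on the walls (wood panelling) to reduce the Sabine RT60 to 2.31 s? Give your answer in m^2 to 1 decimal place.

Summing Sᵢαᵢ: 0.304 + 14.250 + 39.280 + 11.400 → A₁ = 65.234 sabins.
V = 1710 m³. Target absorption A₂ = 0.161 × 1710 / 2.31 = 119.182 sabins.
ΔA needed = 119.182 − 65.234 = 53.948 sabins.
Each m^2 of panel replacing the walls (wood panelling) adds (0.76 − 0.10) = 0.66 sabins.
Area = ΔA/Δα = 53.948/0.66 = 81.7 m^2.

81.7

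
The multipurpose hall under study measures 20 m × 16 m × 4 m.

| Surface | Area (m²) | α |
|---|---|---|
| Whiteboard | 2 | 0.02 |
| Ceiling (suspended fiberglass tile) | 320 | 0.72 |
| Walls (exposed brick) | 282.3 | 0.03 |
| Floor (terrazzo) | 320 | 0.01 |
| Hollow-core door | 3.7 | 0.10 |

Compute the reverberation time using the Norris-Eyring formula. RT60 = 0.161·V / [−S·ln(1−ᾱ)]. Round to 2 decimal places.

Total surface area S = 2 + 320 + 282.3 + 320 + 3.7 = 928.0 m².
Absorption A = 2·0.02 + 320·0.72 + 282.3·0.03 + 320·0.01 + 3.7·0.10 = 242.479 sabins.
ᾱ = 242.479 / 928.0 = 0.2613.
−S·ln(1−ᾱ) = −928.0 × ln(1 − 0.2613) = 281.057.
V = 20 × 16 × 4 = 1280 m³.
RT60 = 0.161 × 1280 / 281.057 = 0.73 s.

0.73 s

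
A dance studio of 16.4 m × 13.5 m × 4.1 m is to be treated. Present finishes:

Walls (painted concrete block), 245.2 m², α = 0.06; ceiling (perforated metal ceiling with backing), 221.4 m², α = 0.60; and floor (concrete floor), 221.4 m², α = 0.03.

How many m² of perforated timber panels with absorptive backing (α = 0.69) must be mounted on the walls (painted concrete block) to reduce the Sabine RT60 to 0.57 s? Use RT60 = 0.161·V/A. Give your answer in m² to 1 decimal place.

Total absorption A₁ = 245.2×0.06 + 221.4×0.60 + 221.4×0.03
  = 14.712 + 132.840 + 6.642 = 154.194 m² sabins.
Required A₂ = 0.161·907.74/0.57 = 256.397 sabins.
ΔA needed = 256.397 − 154.194 = 102.203 sabins.
Each m² of panel replacing the walls (painted concrete block) adds (0.69 − 0.06) = 0.63 sabins.
Panel area = 102.203 / 0.63 = 162.2 m².

162.2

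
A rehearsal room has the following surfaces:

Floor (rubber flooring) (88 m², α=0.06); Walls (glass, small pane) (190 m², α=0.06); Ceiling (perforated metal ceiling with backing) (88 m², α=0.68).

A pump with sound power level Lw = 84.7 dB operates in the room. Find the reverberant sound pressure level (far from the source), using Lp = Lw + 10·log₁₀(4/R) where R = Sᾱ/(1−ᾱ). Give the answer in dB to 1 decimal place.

70.9 dB

A = 76.520 sabins; S = 366.0 m².
ᾱ = 0.2091, so room constant R = A/(1−ᾱ) = 96.751 m².
Lp = Lw + 10 log₁₀(4/R) = 84.7 -13.84 = 70.9 dB.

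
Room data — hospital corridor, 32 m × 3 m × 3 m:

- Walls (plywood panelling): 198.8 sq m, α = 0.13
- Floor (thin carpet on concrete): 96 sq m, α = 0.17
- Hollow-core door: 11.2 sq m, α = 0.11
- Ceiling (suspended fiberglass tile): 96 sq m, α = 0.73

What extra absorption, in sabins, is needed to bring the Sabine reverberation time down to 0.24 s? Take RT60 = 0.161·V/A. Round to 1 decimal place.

79.7 sabins

A₁ = Σ Sᵢαᵢ = 198.8·0.13 + 96·0.17 + 11.2·0.11 + 96·0.73 = 113.476 sabins.
V = 288 m³. Required absorption A₂ = 0.161 × 288 / 0.24 = 193.200 sabins.
Shortfall: 193.200 − 113.476 = 79.7 sabins.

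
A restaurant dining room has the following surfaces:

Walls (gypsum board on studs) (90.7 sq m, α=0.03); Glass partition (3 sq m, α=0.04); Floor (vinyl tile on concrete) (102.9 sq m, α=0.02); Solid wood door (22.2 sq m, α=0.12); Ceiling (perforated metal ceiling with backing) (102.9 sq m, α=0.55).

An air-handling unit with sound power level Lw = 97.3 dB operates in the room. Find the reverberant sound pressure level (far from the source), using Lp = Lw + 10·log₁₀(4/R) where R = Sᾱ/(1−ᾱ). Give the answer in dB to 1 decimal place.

A = 64.158 sabins; S = 321.7 sq m.
ᾱ = 0.1994, so room constant R = A/(1−ᾱ) = 80.137 sq m.
Lp = 97.3 + 10·log₁₀(4/80.137) = 97.3 + (-13.02) = 84.3 dB.

84.3 dB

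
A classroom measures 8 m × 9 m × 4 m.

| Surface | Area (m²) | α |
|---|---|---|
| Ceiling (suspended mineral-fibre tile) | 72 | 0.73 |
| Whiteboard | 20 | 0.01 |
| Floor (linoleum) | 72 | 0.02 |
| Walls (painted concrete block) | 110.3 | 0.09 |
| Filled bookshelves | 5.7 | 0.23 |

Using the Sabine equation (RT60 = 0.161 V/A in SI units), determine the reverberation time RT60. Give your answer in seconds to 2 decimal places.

A = Σ Sᵢαᵢ = 72*0.73 + 20*0.01 + 72*0.02 + 110.3*0.09 + 5.7*0.23 = 65.438 sabins.
Room volume: 288 m³.
T = 0.161 V/A = 0.161·288/65.438 = 0.71 s.

0.71 sec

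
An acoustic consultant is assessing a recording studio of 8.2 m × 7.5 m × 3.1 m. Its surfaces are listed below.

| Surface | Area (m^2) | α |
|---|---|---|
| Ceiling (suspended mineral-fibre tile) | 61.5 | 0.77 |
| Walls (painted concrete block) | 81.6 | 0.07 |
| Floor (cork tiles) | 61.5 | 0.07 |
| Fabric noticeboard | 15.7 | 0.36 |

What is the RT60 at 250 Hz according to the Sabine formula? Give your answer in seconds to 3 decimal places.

0.487 sec

A = Σ Sᵢαᵢ = 61.5×0.77 + 81.6×0.07 + 61.5×0.07 + 15.7×0.36 = 63.024 sabins.
Room volume: 190.65 m³.
T = 0.161 V/A = 0.161·190.65/63.024 = 0.487 s.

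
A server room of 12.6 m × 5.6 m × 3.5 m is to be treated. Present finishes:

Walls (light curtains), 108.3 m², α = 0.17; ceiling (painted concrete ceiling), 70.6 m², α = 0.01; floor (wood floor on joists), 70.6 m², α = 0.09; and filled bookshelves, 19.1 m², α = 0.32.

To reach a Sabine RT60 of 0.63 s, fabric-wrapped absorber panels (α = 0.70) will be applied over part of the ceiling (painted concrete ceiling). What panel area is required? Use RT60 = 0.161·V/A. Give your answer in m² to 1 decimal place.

45.7

Summing Sᵢαᵢ: 18.411 + 0.706 + 6.354 + 6.112 → A₁ = 31.583 sabins.
Required A₂ = 0.161·246.96/0.63 = 63.112 sabins.
ΔA needed = 63.112 − 31.583 = 31.529 sabins.
Net gain per m²: Δα = 0.70 − 0.01 = 0.69.
Area = ΔA/Δα = 31.529/0.69 = 45.7 m².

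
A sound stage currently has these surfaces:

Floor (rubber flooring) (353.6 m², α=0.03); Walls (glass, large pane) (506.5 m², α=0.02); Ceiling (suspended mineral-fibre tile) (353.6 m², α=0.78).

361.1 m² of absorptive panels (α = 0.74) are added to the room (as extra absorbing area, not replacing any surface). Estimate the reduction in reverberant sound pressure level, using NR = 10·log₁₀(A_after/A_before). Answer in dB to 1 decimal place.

Total absorption A_before = 353.6×0.03 + 506.5×0.02 + 353.6×0.78
  = 10.608 + 10.130 + 275.808 = 296.546 m² sabins.
Added absorption = 361.1 × 0.74 = 267.214 sabins.
New total A_after = 563.760 sabins.
Reduction = 10 log₁₀(A_after/A_before) = 10 log₁₀(1.9011) = 2.8 dB.

2.8 dB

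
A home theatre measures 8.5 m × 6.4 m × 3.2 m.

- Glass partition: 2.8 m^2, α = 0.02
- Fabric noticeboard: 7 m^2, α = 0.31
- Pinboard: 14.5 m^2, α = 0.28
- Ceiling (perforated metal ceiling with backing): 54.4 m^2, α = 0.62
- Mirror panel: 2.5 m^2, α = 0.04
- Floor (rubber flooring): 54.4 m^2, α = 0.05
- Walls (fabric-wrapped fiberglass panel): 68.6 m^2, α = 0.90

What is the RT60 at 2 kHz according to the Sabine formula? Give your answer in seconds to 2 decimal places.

0.27 s

Summing Sᵢαᵢ: 0.056 + 2.170 + 4.060 + 33.728 + 0.100 + 2.720 + 61.740 → A = 104.574 sabins.
Volume V = 8.5 × 6.4 × 3.2 = 174.08 m³.
T = 0.161 V/A = 0.161·174.08/104.574 = 0.27 s.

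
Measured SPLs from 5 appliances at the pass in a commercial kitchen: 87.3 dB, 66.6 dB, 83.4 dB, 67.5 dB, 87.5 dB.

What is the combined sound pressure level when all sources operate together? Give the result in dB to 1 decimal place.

Σ 10^(Lᵢ/10) = 1.328e+09.
Combined level = 10 log₁₀(1.328e+09) = 91.2 dB.

91.2 dB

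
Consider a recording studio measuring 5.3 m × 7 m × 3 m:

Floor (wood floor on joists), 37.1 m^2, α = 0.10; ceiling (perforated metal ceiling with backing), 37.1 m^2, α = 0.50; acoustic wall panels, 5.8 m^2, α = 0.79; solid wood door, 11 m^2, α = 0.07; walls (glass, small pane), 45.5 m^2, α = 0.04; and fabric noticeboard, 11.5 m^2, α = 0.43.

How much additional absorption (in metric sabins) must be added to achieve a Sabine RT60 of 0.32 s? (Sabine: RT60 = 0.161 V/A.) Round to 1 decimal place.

21.6 sabins

Total absorption A₁ = 37.1×0.10 + 37.1×0.50 + 5.8×0.79 + 11×0.07 + 45.5×0.04 + 11.5×0.43
  = 3.710 + 18.550 + 4.582 + 0.770 + 1.820 + 4.945 = 34.377 m^2 sabins.
For T = 0.32 s, need A₂ = 0.161·V/T = 0.161·111.3/0.32 = 55.998 sabins.
Shortfall: 55.998 − 34.377 = 21.6 sabins.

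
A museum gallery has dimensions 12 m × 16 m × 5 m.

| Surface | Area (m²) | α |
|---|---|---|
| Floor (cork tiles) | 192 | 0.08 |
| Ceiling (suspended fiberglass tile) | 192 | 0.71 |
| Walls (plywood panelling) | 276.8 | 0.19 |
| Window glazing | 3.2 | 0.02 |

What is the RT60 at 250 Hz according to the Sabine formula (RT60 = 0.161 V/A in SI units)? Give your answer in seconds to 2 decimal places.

Summing Sᵢαᵢ: 15.360 + 136.320 + 52.592 + 0.064 → A = 204.336 sabins.
Room volume: 960 m³.
RT60 = 0.161 · V / A = 0.161 × 960 / 204.336 = 0.76 s.

0.76 seconds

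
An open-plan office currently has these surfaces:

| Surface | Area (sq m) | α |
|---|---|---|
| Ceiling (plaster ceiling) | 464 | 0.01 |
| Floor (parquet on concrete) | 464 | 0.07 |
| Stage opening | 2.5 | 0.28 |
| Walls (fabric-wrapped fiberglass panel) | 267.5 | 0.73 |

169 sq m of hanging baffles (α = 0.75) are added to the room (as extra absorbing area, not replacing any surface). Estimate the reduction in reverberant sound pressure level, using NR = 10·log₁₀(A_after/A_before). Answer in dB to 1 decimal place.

1.9 dB

Summing Sᵢαᵢ: 4.640 + 32.480 + 0.700 + 195.275 → A_before = 233.095 sabins.
Treatment contributes 169·0.75 = 126.750 sabins.
A_after = 233.095 + 126.750 = 359.845 sabins.
NR = 10·log₁₀(359.845/233.095) = 1.9 dB.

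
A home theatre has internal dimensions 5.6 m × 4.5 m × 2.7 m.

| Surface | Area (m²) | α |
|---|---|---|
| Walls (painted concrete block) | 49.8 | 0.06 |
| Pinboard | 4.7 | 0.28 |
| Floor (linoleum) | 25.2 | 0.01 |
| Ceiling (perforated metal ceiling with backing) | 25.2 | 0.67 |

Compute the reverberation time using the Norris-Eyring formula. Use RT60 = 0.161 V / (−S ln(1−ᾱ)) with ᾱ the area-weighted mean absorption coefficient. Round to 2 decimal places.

0.46 sec

S = Σ Sᵢ = 104.9 m².
Σ(Sᵢαᵢ) = 49.8×0.06 + 4.7×0.28 + 25.2×0.01 + 25.2×0.67 = 21.440.
Mean coefficient ᾱ = A/S = 0.2044.
Eyring denominator: −S ln(1−ᾱ) = 23.986.
V = 5.6 × 4.5 × 2.7 = 68.04 m³.
T = 0.161·V/[−S·ln(1−ᾱ)] = 0.161·68.04/23.986 = 0.46 s.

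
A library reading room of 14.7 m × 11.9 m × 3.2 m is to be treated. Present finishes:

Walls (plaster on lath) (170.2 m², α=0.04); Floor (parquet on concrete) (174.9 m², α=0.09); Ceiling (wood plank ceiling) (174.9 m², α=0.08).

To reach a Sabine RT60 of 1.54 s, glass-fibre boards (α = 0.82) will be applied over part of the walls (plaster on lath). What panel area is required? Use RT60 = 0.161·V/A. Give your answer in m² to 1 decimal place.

Summing Sᵢαᵢ: 6.808 + 15.741 + 13.992 → A₁ = 36.541 sabins.
V = 559.776 m³. Target absorption A₂ = 0.161 × 559.776 / 1.54 = 58.522 sabins.
ΔA needed = 58.522 − 36.541 = 21.981 sabins.
Each m² of panel replacing the walls (plaster on lath) adds (0.82 − 0.04) = 0.78 sabins.
Area = ΔA/Δα = 21.981/0.78 = 28.2 m².

28.2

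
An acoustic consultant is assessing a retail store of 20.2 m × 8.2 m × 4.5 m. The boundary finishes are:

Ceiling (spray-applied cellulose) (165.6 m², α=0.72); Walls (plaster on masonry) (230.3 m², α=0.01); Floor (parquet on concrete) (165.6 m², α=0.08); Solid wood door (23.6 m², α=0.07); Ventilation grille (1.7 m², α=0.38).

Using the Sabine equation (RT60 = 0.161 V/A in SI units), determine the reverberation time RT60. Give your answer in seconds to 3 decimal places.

A = Σ Sᵢαᵢ = 165.6·0.72 + 230.3·0.01 + 165.6·0.08 + 23.6·0.07 + 1.7·0.38 = 137.081 sabins.
Room volume: 745.38 m³.
Sabine: RT60 = 0.161 × 745.38 / 137.081 = 0.875 s.

0.875 s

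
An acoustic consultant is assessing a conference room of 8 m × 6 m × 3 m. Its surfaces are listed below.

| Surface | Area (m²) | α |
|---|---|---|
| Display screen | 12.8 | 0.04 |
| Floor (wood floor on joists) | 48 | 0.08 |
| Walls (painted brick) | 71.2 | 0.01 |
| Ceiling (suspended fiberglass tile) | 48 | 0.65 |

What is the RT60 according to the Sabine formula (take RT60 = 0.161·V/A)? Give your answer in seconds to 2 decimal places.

Total absorption A = 12.8·0.04 + 48·0.08 + 71.2·0.01 + 48·0.65
  = 0.512 + 3.840 + 0.712 + 31.200 = 36.264 m² sabins.
Volume V = 8 × 6 × 3 = 144 m³.
T = 0.161 V/A = 0.161·144/36.264 = 0.64 s.

0.64 s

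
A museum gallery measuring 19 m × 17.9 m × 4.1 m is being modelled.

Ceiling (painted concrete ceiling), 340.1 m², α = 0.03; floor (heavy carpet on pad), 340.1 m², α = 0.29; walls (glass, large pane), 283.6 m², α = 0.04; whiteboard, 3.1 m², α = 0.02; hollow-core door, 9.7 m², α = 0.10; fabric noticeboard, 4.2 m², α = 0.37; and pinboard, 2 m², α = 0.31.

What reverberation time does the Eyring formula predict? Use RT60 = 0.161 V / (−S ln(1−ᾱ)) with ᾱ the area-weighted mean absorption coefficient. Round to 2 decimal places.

S = Σ Sᵢ = 982.8 m².
Σ(Sᵢαᵢ) = 340.1×0.03 + 340.1×0.29 + 283.6×0.04 + 3.1×0.02 + 9.7×0.10 + 4.2×0.37 + 2×0.31 = 123.382.
ᾱ = 123.382 / 982.8 = 0.1255.
Eyring denominator: −S ln(1−ᾱ) = 131.796.
V = 19 × 17.9 × 4.1 = 1394.41 m³.
RT60 = 0.161 × 1394.41 / 131.796 = 1.70 s.

1.70 sec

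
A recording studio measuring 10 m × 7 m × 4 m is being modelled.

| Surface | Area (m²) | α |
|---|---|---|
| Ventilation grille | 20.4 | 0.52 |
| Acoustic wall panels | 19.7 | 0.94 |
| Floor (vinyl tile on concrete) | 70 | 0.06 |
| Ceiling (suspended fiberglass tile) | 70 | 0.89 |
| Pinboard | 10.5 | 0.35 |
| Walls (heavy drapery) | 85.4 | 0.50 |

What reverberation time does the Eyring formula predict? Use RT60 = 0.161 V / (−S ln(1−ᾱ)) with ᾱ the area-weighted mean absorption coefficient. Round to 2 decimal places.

Total surface area S = 20.4 + 19.7 + 70 + 70 + 10.5 + 85.4 = 276.0 m².
Absorption A = 20.4×0.52 + 19.7×0.94 + 70×0.06 + 70×0.89 + 10.5×0.35 + 85.4×0.50 = 142.001 sabins.
ᾱ = 142.001 / 276.0 = 0.5145.
Eyring denominator: −S ln(1−ᾱ) = 199.431.
V = 10 × 7 × 4 = 280 m³.
RT60 = 0.161 × 280 / 199.431 = 0.23 s.

0.23 sec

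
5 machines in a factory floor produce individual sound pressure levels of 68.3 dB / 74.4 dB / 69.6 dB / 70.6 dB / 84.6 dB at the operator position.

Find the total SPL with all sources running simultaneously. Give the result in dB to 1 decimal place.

85.4 dB

Sum in the linear (power) domain: Σ 10^(Lᵢ/10) = 10^(68.3/10) + 10^(74.4/10) + 10^(69.6/10) + 10^(70.6/10) + 10^(84.6/10) = 3.433e+08.
Combined level = 10 log₁₀(3.433e+08) = 85.4 dB.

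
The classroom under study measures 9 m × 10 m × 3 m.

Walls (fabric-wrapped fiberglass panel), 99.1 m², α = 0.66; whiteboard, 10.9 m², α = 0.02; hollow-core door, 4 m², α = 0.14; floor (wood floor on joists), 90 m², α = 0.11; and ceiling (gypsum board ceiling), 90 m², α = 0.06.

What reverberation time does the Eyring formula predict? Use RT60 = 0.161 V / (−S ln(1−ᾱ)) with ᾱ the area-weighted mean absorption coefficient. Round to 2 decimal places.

Total surface area S = 99.1 + 10.9 + 4 + 90 + 90 = 294.0 m².
Absorption A = 99.1×0.66 + 10.9×0.02 + 4×0.14 + 90×0.11 + 90×0.06 = 81.484 sabins.
Mean coefficient ᾱ = A/S = 0.2772.
−S·ln(1−ᾱ) = −294.0 × ln(1 − 0.2772) = 95.439.
V = 9 × 10 × 3 = 270 m³.
RT60 = 0.161 × 270 / 95.439 = 0.46 s.

0.46 sec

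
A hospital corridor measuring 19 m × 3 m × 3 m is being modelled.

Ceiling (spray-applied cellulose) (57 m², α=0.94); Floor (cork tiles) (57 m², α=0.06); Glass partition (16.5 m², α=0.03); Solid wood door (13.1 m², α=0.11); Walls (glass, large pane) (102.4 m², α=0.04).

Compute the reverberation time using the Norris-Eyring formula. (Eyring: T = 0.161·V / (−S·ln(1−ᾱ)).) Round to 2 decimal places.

Total surface area S = 57 + 57 + 16.5 + 13.1 + 102.4 = 246.0 m².
Absorption A = 57·0.94 + 57·0.06 + 16.5·0.03 + 13.1·0.11 + 102.4·0.04 = 63.032 sabins.
Mean coefficient ᾱ = A/S = 0.2562.
−S·ln(1−ᾱ) = −246.0 × ln(1 − 0.2562) = 72.812.
V = 19 × 3 × 3 = 171 m³.
RT60 = 0.161 × 171 / 72.812 = 0.38 s.

0.38 seconds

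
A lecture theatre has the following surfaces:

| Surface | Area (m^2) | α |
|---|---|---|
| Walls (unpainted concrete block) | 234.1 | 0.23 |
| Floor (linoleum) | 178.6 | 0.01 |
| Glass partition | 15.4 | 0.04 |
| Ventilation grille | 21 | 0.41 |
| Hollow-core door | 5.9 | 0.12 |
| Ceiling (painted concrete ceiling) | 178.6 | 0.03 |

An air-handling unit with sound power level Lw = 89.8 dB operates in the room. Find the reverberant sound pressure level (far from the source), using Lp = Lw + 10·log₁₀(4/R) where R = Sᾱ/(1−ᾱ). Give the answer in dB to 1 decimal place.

76.8 dB

A = 70.921 sabins; S = 633.6 m^2.
ᾱ = 0.1119, so room constant R = A/(1−ᾱ) = 79.857 m^2.
Lp = 89.8 + 10·log₁₀(4/79.857) = 89.8 + (-13.00) = 76.8 dB.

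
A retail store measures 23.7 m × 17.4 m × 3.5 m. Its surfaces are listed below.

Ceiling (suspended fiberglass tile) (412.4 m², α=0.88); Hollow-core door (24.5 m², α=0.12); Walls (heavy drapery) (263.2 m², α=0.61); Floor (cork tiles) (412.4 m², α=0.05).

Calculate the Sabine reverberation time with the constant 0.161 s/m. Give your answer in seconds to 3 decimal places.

0.425 seconds

Total absorption A = 412.4*0.88 + 24.5*0.12 + 263.2*0.61 + 412.4*0.05
  = 362.912 + 2.940 + 160.552 + 20.620 = 547.024 m² sabins.
Volume V = 23.7 × 17.4 × 3.5 = 1443.33 m³.
Sabine: RT60 = 0.161 × 1443.33 / 547.024 = 0.425 s.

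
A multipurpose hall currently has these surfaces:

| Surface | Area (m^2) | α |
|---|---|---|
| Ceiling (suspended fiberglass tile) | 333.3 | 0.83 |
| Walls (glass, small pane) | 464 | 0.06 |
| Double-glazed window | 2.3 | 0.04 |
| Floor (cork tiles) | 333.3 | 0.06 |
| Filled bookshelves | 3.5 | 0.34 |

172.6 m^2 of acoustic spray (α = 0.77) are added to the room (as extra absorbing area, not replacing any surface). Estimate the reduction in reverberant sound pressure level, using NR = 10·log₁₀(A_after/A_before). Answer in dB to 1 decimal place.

Summing Sᵢαᵢ: 276.639 + 27.840 + 0.092 + 19.998 + 1.190 → A_before = 325.759 sabins.
Treatment contributes 172.6·0.77 = 132.902 sabins.
New total A_after = 458.661 sabins.
NR = 10·log₁₀(458.661/325.759) = 1.5 dB.

1.5 dB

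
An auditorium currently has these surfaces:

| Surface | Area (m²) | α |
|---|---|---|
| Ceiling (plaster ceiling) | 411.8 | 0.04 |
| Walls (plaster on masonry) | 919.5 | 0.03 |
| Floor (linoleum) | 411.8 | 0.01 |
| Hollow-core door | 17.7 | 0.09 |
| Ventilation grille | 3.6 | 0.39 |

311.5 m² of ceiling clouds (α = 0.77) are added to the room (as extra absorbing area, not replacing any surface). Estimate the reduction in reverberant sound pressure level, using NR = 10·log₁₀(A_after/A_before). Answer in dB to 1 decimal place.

7.5 dB

Total absorption A_before = 411.8·0.04 + 919.5·0.03 + 411.8·0.01 + 17.7·0.09 + 3.6·0.39
  = 16.472 + 27.585 + 4.118 + 1.593 + 1.404 = 51.172 m² sabins.
Added absorption = 311.5 × 0.77 = 239.855 sabins.
New total A_after = 291.027 sabins.
Reduction = 10 log₁₀(A_after/A_before) = 10 log₁₀(5.6872) = 7.5 dB.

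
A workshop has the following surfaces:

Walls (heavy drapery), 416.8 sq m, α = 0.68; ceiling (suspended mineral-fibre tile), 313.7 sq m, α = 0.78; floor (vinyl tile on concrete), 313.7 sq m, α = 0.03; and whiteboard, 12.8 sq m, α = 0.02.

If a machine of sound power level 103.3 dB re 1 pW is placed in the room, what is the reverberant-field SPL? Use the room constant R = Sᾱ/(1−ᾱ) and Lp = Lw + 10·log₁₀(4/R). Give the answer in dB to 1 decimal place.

78.9 dB

A = 537.777 sabins; S = 1057.0 sq m.
ᾱ = 537.777/1057.0 = 0.5088; R = Sᾱ/(1−ᾱ) = 537.777/(1−0.5088) = 1094.823 sq m.
Lp = Lw + 10 log₁₀(4/R) = 103.3 -24.37 = 78.9 dB.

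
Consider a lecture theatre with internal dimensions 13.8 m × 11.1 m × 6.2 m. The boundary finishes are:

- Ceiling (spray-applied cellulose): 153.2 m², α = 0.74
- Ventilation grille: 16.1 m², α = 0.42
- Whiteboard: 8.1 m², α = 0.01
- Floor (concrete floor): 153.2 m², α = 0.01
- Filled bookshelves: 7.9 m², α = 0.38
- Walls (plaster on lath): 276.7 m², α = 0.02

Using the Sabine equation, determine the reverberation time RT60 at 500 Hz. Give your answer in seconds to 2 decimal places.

Equivalent absorption area: A = 153.2*0.74 + 16.1*0.42 + 8.1*0.01 + 153.2*0.01 + 7.9*0.38 + 276.7*0.02 = 130.279 m².
V = 13.8·11.1·6.2 = 949.716 m³.
T = 0.161 V/A = 0.161·949.716/130.279 = 1.17 s.

1.17 seconds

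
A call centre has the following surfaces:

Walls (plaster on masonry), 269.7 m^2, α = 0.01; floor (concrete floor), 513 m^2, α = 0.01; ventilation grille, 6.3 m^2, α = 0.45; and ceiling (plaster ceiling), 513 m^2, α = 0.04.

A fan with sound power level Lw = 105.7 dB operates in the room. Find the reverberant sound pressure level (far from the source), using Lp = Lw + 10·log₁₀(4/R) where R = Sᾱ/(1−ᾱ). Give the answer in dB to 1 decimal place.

96.7 dB

A = 31.182 sabins; S = 1302.0 m^2.
ᾱ = 0.0239, so room constant R = A/(1−ᾱ) = 31.945 m^2.
Lp = 105.7 + 10·log₁₀(4/31.945) = 105.7 + (-9.02) = 96.7 dB.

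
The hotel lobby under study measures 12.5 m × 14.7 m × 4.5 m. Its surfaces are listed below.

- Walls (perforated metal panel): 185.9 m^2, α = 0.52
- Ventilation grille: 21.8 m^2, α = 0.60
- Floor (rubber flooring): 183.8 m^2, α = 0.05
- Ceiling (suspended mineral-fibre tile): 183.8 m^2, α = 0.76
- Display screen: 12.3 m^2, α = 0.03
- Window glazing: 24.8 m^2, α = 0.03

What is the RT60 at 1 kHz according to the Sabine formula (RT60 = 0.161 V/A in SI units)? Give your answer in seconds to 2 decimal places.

0.51 sec

A = Σ Sᵢαᵢ = 185.9×0.52 + 21.8×0.60 + 183.8×0.05 + 183.8×0.76 + 12.3×0.03 + 24.8×0.03 = 259.739 sabins.
Volume V = 12.5 × 14.7 × 4.5 = 826.875 m³.
T = 0.161 V/A = 0.161·826.875/259.739 = 0.51 s.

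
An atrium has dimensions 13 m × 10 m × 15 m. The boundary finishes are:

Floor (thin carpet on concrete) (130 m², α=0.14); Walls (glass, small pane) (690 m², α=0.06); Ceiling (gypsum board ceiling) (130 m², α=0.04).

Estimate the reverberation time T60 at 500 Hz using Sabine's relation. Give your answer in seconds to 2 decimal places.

4.84 seconds

Equivalent absorption area: A = 130*0.14 + 690*0.06 + 130*0.04 = 64.800 m².
Room volume: 1950 m³.
RT60 = 0.161 · V / A = 0.161 × 1950 / 64.800 = 4.84 s.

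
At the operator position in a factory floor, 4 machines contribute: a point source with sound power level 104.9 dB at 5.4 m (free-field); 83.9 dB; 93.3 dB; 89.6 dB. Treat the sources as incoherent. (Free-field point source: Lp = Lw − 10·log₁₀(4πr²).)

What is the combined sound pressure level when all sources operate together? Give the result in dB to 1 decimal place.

Source at 5.4 m: Lp = 104.9 − 10·log₁₀(4π·5.4²) = 104.9 − 10·log₁₀(366.435) = 79.3 dB.
Converting to relative power and adding: 10^(79.3/10) + 10^(83.9/10) + 10^(93.3/10) + 10^(89.6/10) = 3.381e+09.
L_total = 10·log₁₀(3.381e+09) = 95.3 dB.

95.3 dB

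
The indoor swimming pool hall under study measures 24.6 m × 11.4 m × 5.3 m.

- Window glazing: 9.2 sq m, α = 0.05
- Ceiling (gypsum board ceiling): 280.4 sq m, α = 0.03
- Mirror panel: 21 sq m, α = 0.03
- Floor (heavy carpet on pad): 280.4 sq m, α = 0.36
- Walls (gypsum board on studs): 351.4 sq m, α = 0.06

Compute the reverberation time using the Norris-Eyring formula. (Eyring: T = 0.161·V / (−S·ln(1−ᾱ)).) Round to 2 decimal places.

S = Σ Sᵢ = 942.4 sq m.
Absorption A = 9.2×0.05 + 280.4×0.03 + 21×0.03 + 280.4×0.36 + 351.4×0.06 = 131.530 sabins.
Mean coefficient ᾱ = A/S = 0.1396.
−S·ln(1−ᾱ) = −942.4 × ln(1 − 0.1396) = 141.697.
V = 24.6 × 11.4 × 5.3 = 1486.332 m³.
RT60 = 0.161 × 1486.332 / 141.697 = 1.69 s.

1.69 s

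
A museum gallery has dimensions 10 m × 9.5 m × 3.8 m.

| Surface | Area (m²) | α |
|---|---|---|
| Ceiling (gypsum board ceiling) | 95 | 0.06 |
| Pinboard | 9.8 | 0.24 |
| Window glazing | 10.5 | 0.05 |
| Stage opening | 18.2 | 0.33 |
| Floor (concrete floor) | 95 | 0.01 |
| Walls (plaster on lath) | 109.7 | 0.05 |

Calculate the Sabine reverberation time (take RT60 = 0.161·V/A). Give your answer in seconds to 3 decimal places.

A = Σ Sᵢαᵢ = 95·0.06 + 9.8·0.24 + 10.5·0.05 + 18.2·0.33 + 95·0.01 + 109.7·0.05 = 21.018 sabins.
Volume V = 10 × 9.5 × 3.8 = 361 m³.
T = 0.161 V/A = 0.161·361/21.018 = 2.765 s.

2.765 sec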